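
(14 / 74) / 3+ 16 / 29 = 1979 / 3219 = 0.61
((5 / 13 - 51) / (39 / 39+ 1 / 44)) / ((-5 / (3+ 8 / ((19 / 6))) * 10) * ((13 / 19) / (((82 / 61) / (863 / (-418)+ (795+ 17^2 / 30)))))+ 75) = 217078477 / 15882274720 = 0.01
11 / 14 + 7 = 109 / 14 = 7.79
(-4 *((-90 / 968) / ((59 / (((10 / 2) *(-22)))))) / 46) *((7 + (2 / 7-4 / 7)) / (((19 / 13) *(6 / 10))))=-229125 / 1985291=-0.12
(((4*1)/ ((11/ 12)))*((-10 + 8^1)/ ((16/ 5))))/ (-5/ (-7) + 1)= -35/ 22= -1.59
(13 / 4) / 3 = 13 / 12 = 1.08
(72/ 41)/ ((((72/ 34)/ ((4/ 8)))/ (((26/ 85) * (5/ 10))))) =13/ 205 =0.06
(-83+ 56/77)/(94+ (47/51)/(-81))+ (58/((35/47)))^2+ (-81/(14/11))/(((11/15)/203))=-120879764447201/10463795650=-11552.19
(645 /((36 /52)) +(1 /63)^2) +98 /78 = 48136045 /51597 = 932.92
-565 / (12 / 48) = -2260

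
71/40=1.78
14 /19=0.74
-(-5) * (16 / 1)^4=327680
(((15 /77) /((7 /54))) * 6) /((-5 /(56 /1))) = -7776 /77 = -100.99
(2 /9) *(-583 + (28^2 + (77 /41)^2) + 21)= 758222 /15129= 50.12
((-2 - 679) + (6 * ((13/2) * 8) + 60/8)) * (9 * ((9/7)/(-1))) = 58563/14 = 4183.07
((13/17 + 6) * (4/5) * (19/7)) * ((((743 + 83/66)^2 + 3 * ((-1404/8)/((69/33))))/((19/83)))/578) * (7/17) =4604079966427/181908738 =25309.83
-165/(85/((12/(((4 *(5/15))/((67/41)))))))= -19899/697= -28.55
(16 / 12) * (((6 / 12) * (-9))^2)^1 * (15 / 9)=45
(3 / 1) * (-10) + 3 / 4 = -117 / 4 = -29.25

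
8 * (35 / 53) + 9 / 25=7477 / 1325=5.64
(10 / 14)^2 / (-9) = -0.06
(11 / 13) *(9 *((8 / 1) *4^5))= 811008 / 13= 62385.23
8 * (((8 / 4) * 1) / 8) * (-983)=-1966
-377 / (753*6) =-377 / 4518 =-0.08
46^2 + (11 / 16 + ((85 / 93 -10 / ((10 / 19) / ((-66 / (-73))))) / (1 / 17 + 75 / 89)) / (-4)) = 19642706351 / 9260196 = 2121.20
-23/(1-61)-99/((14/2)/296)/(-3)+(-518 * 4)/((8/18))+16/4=-1370119/420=-3262.19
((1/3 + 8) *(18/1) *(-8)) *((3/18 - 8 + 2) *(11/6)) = 38500/3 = 12833.33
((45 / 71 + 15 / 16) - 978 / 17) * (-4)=1080663 / 4828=223.83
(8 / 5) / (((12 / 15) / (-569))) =-1138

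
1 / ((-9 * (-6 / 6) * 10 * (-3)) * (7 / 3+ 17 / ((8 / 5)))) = -4 / 13995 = -0.00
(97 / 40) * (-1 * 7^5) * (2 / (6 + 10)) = -1630279 / 320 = -5094.62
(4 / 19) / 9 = 4 / 171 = 0.02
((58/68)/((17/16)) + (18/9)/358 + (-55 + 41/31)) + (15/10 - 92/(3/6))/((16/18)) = -6624571297/25658576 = -258.18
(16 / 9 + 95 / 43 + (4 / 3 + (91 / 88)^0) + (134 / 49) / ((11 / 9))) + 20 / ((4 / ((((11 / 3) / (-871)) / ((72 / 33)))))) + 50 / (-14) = 803742267 / 161497336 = 4.98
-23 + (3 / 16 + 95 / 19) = -285 / 16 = -17.81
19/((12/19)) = 361/12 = 30.08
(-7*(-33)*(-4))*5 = -4620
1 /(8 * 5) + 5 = 201 /40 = 5.02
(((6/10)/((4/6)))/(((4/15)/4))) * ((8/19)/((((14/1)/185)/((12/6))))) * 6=119880/133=901.35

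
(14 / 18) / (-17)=-0.05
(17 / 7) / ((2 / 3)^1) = 51 / 14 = 3.64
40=40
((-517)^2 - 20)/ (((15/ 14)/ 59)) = 220764194/ 15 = 14717612.93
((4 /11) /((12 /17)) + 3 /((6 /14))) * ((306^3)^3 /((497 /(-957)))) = -169177466546763665337004032 /497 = -340397316995500332670028.20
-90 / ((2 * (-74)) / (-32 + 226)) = 4365 / 37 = 117.97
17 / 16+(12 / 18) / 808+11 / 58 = 1.25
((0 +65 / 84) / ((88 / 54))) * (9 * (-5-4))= -47385 / 1232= -38.46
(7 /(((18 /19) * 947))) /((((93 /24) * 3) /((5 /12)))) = 0.00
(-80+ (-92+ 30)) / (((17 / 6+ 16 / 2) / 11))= -9372 / 65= -144.18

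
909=909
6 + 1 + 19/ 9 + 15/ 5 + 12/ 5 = 653/ 45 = 14.51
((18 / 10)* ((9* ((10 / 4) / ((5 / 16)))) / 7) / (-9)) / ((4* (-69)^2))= -2 / 18515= -0.00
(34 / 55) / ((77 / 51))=1734 / 4235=0.41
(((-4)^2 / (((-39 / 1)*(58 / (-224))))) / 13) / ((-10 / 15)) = -896 / 4901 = -0.18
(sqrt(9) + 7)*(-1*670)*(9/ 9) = -6700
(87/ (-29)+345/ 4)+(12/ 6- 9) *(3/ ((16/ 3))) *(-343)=22941/ 16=1433.81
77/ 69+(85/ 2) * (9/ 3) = 128.62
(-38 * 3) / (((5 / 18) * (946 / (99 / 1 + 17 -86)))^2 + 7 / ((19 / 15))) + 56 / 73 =-0.62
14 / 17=0.82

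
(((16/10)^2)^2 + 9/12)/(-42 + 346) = 961/40000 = 0.02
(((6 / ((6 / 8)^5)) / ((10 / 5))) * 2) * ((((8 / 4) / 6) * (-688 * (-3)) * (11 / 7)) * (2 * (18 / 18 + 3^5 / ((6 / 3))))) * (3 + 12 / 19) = 12476907520 / 513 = 24321457.15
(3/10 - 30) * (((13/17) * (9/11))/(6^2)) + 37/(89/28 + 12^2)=-741991/2802280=-0.26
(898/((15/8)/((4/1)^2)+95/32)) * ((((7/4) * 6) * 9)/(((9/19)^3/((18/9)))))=5518806272/10665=517468.94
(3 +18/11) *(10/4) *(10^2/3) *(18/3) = 25500/11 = 2318.18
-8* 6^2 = -288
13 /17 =0.76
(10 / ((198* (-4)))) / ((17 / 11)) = -5 / 612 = -0.01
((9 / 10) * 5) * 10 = 45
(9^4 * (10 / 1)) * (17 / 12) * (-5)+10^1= -929455 / 2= -464727.50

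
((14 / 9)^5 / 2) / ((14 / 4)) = 76832 / 59049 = 1.30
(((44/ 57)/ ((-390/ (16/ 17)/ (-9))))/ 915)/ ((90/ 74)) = 13024/ 864469125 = 0.00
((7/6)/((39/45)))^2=1225/676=1.81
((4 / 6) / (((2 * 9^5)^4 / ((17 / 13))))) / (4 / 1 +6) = 17 / 37931916232257617859120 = 0.00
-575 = -575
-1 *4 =-4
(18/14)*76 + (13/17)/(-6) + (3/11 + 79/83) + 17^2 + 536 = 602216003/651882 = 923.81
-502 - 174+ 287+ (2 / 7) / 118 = -160656 / 413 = -389.00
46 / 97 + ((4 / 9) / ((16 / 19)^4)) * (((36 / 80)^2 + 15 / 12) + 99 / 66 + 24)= 138997288397 / 5721292800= 24.29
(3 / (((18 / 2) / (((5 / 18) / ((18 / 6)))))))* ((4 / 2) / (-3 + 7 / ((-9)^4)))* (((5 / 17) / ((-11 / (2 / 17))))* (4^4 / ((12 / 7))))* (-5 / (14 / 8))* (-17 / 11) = 0.04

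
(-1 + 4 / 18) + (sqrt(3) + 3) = sqrt(3) + 20 / 9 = 3.95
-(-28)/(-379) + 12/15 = 1376/1895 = 0.73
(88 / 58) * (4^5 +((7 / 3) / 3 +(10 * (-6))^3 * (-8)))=684693812 / 261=2623347.94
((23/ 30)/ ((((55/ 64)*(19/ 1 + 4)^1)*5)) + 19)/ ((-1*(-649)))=78407/ 2677125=0.03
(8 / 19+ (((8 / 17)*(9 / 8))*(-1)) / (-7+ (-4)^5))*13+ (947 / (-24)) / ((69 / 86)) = -12049496705 / 275734764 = -43.70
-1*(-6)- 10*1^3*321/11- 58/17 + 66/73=-288.33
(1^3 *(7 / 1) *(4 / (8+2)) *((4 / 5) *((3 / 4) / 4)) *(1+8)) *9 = 34.02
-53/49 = -1.08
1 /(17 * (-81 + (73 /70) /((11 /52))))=-385 /497879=-0.00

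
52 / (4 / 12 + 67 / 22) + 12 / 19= 67884 / 4237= 16.02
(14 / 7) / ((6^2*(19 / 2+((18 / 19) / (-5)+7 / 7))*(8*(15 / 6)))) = 19 / 70524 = 0.00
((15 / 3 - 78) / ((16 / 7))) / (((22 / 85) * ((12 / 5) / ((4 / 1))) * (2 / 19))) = -4126325 / 2112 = -1953.75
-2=-2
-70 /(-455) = 2 /13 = 0.15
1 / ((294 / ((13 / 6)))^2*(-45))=-169 / 140026320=-0.00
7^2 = 49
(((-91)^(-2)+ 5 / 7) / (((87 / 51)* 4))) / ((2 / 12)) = 5202 / 8281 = 0.63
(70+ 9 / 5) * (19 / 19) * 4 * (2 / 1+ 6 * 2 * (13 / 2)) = 22976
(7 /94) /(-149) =-7 /14006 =-0.00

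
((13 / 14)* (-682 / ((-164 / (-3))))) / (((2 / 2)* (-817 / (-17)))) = -226083 / 937916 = -0.24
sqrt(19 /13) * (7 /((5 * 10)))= 7 * sqrt(247) /650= 0.17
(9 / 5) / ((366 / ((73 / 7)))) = 219 / 4270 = 0.05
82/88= 41/44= 0.93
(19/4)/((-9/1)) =-19/36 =-0.53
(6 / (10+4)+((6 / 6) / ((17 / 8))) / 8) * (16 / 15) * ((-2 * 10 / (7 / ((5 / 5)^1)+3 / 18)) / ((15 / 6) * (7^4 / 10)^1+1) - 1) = -19282912 / 36919155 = -0.52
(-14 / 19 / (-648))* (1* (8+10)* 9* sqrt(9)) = 21 / 38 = 0.55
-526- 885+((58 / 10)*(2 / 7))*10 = -9761 / 7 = -1394.43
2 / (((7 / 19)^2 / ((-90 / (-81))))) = 7220 / 441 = 16.37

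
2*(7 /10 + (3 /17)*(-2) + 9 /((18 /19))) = 1674 /85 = 19.69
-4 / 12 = -1 / 3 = -0.33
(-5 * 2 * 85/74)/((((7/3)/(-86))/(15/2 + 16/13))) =12445275/3367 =3696.25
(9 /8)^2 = 1.27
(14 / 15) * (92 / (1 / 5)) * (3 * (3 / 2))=1932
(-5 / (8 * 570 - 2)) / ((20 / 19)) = -19 / 18232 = -0.00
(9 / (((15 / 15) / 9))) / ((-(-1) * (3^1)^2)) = 9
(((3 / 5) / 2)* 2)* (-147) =-441 / 5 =-88.20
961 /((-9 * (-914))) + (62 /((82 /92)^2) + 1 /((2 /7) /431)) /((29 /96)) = 2106150680717 /401009274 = 5252.12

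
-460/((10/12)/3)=-1656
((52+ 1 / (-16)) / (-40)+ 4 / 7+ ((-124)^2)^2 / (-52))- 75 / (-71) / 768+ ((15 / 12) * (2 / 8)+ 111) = -37599541076807 / 8270080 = -4546454.34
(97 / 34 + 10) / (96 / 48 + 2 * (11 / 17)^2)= 7429 / 1640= 4.53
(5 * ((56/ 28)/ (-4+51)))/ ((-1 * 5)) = -2/ 47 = -0.04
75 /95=0.79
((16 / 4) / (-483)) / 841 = -4 / 406203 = -0.00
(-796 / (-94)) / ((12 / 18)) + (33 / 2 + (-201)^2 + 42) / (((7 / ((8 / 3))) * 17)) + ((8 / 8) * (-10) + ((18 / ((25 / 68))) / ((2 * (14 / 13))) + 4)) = 130888647 / 139825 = 936.09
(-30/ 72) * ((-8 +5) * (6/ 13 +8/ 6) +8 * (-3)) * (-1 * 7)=-6685/ 78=-85.71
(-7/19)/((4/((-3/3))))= 7/76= 0.09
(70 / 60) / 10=7 / 60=0.12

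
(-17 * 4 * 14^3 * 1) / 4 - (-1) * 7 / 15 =-699713 / 15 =-46647.53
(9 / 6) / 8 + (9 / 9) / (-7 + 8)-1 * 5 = -61 / 16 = -3.81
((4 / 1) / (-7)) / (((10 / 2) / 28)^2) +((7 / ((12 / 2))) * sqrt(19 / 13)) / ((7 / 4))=-448 / 25 +2 * sqrt(247) / 39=-17.11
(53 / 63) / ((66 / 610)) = 16165 / 2079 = 7.78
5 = 5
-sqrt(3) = -1.73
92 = 92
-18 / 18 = -1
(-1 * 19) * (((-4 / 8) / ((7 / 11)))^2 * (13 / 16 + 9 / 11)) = -8569 / 448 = -19.13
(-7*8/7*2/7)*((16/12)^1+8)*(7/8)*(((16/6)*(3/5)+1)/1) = -728/15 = -48.53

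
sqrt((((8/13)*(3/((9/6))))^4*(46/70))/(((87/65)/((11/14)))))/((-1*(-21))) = 128*sqrt(572286)/2161341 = 0.04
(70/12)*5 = 175/6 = 29.17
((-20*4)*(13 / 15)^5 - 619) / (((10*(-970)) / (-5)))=-99951313 / 294637500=-0.34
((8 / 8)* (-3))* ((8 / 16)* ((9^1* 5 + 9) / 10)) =-81 / 10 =-8.10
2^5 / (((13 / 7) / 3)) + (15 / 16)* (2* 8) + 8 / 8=880 / 13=67.69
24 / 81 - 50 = -1342 / 27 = -49.70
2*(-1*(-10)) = 20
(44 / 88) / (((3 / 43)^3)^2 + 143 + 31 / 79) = 499387680871 / 143216801353326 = 0.00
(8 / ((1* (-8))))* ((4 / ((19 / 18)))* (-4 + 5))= -72 / 19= -3.79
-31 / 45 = -0.69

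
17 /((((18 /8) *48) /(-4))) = -17 /27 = -0.63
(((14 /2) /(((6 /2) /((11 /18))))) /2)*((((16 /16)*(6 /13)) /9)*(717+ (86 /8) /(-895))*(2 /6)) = 197644909 /22618440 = 8.74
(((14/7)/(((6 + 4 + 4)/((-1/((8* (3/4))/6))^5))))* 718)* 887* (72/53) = -45854352/371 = -123596.64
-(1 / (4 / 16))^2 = -16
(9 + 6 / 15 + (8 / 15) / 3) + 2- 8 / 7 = 3287 / 315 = 10.43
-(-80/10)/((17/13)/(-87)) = -9048/17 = -532.24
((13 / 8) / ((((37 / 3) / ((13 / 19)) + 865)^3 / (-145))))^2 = 12502888300179225 / 106759739192140466954496741376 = 0.00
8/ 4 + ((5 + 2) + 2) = 11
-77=-77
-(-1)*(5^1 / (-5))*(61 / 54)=-61 / 54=-1.13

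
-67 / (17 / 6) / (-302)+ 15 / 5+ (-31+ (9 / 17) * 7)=-62162 / 2567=-24.22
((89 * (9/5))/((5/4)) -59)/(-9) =-1729/225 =-7.68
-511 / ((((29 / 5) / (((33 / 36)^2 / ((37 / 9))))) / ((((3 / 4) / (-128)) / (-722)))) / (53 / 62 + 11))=-681686775 / 393476276224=-0.00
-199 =-199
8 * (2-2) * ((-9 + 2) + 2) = 0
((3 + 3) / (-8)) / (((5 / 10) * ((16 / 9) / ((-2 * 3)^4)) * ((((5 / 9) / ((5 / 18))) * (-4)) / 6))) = 820.12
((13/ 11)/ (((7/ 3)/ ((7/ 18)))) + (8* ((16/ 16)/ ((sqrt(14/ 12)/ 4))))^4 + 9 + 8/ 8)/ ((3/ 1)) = 2491449553/ 9702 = 256797.52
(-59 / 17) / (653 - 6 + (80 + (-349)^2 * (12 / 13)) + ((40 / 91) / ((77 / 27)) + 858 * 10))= -413413 / 14501409649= -0.00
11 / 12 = 0.92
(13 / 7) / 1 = 13 / 7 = 1.86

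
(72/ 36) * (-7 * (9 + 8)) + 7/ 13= -3087/ 13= -237.46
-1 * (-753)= 753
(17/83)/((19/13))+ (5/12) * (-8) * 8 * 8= -1008617/4731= -213.19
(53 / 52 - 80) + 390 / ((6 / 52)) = 171653 / 52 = 3301.02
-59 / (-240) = 59 / 240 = 0.25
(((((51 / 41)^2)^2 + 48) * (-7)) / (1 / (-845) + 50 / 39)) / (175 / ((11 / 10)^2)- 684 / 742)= -113435906513484555 / 59190594412141106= -1.92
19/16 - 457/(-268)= 3101/1072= 2.89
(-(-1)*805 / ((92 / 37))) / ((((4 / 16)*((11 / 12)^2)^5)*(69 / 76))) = 2031302328975360 / 596560765823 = 3405.02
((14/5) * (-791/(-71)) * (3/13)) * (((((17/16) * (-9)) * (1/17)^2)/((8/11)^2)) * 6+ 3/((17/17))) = 75895659/4016896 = 18.89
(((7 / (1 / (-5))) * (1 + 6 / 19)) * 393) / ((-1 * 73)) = 343875 / 1387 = 247.93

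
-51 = -51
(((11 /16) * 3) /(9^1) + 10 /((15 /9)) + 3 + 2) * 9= 1617 /16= 101.06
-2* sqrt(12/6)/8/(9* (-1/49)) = 49* sqrt(2)/36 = 1.92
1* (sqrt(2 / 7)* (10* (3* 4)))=120* sqrt(14) / 7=64.14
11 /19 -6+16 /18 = -775 /171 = -4.53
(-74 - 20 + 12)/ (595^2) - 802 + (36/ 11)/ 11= -34342559072/ 42837025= -801.70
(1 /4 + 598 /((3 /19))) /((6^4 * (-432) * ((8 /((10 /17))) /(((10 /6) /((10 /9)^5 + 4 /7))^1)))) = -554925 /1516027904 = -0.00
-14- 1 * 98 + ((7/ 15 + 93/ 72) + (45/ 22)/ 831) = -40307863/ 365640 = -110.24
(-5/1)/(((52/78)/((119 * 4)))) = -3570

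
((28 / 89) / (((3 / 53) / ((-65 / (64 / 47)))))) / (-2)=1133405 / 8544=132.66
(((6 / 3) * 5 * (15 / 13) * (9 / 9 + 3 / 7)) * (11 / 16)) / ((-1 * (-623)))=4125 / 226772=0.02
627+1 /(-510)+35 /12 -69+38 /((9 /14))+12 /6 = 1903399 /3060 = 622.03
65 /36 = 1.81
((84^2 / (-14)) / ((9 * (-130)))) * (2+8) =56 / 13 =4.31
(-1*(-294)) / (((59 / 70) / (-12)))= -246960 / 59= -4185.76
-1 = -1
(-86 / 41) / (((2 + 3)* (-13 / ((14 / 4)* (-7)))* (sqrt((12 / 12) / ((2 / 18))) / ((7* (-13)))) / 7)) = 103243 / 615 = 167.87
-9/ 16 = -0.56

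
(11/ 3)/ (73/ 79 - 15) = -869/ 3336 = -0.26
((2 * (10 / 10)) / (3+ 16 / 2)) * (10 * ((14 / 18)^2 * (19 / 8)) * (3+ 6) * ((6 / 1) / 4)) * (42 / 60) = 6517 / 264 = 24.69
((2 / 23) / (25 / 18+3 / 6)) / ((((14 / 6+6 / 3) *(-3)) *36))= -1 / 10166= -0.00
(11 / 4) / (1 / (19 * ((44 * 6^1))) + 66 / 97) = 1338018 / 331153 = 4.04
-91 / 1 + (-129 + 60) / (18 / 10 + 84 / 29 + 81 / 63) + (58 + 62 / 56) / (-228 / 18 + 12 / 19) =-5675477 / 52822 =-107.45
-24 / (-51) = 0.47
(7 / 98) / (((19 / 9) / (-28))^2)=12.57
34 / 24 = 17 / 12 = 1.42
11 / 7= 1.57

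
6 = 6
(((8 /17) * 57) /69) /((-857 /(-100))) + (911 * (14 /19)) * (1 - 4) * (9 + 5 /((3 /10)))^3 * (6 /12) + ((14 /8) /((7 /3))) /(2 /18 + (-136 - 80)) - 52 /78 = -7581916194093407299 /445334644044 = -17025210.81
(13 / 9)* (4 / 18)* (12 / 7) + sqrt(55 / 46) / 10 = sqrt(2530) / 460 + 104 / 189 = 0.66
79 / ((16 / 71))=350.56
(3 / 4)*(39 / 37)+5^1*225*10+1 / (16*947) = 6307463233 / 560624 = 11250.79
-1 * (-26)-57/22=515/22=23.41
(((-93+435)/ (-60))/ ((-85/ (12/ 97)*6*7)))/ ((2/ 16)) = 456/ 288575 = 0.00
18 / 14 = 9 / 7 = 1.29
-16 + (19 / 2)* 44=402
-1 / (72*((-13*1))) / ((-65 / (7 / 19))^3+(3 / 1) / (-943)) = -323449 / 1662602443776144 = -0.00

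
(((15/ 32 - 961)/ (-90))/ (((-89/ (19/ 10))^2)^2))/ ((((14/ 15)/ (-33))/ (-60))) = 18883903863/ 4015503424000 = 0.00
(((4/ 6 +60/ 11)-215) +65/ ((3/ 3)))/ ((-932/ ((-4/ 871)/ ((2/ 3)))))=-2374/ 2232373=-0.00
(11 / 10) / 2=11 / 20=0.55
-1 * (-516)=516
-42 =-42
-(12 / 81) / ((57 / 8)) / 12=-8 / 4617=-0.00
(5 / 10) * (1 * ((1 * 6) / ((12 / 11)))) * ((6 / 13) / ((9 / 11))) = 121 / 78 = 1.55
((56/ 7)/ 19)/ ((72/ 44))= 44/ 171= 0.26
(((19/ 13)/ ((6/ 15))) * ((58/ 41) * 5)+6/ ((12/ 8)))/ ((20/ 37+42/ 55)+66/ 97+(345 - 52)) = 3139962265/ 31035781439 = 0.10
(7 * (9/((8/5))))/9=35/8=4.38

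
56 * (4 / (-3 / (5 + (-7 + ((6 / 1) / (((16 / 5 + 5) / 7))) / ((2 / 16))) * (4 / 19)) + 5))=47.13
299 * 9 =2691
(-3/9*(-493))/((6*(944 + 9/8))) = 1972/68049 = 0.03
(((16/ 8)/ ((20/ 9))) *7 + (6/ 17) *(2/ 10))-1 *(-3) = 1593/ 170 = 9.37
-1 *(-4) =4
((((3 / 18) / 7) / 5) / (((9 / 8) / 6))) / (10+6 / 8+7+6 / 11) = 352 / 253575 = 0.00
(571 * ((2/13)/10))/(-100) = -571/6500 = -0.09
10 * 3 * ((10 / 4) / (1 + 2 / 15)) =1125 / 17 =66.18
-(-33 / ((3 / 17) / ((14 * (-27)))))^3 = -353183347988856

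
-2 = -2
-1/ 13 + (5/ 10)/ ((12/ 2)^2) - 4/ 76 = -2057/ 17784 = -0.12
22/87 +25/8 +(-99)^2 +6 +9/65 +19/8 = 110983801/11310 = 9812.89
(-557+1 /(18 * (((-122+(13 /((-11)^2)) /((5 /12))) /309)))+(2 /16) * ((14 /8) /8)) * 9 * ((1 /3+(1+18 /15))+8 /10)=-78784607725 /4713856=-16713.41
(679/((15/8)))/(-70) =-388/75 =-5.17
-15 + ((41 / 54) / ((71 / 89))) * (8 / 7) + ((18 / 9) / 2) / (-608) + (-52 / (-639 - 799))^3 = -42194791378486277 / 3032566990131168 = -13.91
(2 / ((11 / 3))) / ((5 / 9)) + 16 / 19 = 1906 / 1045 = 1.82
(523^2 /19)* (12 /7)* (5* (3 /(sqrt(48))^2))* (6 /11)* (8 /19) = 49235220 /27797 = 1771.24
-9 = -9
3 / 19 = 0.16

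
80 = 80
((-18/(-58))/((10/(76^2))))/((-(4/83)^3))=-1601496.52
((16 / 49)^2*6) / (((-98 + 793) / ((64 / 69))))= 32768 / 38379985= 0.00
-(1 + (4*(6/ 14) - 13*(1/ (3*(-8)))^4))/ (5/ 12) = -6303653/ 967680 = -6.51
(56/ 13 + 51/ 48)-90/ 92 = 4.39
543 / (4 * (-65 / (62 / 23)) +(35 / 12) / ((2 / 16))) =-50499 / 6800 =-7.43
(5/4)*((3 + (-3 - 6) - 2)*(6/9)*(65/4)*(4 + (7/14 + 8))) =-1354.17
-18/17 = -1.06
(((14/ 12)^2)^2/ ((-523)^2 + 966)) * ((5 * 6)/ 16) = 2401/ 189730944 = 0.00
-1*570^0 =-1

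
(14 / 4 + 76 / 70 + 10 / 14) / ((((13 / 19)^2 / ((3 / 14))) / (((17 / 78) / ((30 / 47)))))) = 15287267 / 18454800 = 0.83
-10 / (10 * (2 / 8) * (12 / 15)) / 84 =-5 / 84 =-0.06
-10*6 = -60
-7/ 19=-0.37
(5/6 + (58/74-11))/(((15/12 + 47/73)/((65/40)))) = -8.05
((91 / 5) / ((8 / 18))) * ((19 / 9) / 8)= 1729 / 160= 10.81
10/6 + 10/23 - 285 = -19520/69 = -282.90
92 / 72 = 23 / 18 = 1.28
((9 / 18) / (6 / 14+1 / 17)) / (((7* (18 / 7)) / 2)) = 119 / 1044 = 0.11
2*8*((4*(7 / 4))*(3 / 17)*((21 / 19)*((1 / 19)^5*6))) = 42336 / 799779977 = 0.00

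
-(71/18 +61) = -1169/18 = -64.94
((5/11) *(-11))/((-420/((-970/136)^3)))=-114084125/26412288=-4.32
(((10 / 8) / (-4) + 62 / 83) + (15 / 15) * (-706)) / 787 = -936991 / 1045136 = -0.90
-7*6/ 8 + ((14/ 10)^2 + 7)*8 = 6643/ 100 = 66.43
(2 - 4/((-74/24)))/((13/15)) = 3.80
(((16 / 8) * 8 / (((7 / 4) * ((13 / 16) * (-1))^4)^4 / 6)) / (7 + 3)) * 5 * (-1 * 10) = -2266735911777429702574080 / 1597665278648814798241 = -1418.78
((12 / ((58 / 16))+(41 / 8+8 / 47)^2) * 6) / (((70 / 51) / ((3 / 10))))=11799094851 / 286993280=41.11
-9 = -9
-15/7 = -2.14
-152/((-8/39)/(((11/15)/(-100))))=-2717/500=-5.43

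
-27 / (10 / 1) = -27 / 10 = -2.70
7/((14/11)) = 11/2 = 5.50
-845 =-845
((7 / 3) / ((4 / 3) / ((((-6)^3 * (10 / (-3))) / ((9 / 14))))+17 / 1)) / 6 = 980 / 42843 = 0.02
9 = 9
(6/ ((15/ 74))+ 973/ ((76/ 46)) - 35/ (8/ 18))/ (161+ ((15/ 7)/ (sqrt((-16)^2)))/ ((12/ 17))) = 7657552/ 2286745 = 3.35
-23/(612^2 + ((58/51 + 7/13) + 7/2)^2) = -40440348/658598826913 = -0.00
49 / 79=0.62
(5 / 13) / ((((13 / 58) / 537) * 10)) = 92.15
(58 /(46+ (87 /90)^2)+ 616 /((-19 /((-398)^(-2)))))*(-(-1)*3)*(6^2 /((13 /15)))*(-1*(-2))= 127234044062640 /413178102727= 307.94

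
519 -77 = 442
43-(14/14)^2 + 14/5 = 224/5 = 44.80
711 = 711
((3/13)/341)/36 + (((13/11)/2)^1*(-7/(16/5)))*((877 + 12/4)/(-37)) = 60510487/1968252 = 30.74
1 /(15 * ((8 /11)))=11 /120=0.09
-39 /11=-3.55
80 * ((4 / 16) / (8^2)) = 5 / 16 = 0.31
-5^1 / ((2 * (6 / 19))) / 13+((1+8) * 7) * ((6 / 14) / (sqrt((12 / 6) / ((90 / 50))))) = -95 / 156+81 * sqrt(10) / 10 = 25.01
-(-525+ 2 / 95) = 49873 / 95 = 524.98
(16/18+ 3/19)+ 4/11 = 2653/1881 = 1.41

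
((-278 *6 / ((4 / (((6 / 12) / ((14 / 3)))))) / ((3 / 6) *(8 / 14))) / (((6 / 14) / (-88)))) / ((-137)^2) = 32109 / 18769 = 1.71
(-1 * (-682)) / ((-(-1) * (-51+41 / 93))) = -31713 / 2351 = -13.49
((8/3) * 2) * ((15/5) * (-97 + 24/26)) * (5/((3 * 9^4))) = -99920/255879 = -0.39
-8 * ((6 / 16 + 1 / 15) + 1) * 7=-1211 / 15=-80.73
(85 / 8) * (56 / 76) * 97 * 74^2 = 4158517.63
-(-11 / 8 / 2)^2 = -121 / 256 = -0.47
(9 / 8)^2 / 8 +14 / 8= 977 / 512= 1.91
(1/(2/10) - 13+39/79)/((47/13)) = -7709/3713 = -2.08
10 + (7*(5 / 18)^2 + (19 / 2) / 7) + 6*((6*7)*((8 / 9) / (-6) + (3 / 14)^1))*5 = 95.23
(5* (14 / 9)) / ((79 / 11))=770 / 711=1.08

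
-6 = -6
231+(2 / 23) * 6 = 5325 / 23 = 231.52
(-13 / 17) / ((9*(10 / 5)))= -13 / 306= -0.04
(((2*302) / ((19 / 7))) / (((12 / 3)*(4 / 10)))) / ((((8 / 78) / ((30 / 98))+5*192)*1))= 0.14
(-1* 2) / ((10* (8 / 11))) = -11 / 40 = -0.28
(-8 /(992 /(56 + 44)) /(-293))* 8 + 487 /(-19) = -25.61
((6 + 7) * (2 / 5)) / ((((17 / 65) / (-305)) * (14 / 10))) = -515450 / 119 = -4331.51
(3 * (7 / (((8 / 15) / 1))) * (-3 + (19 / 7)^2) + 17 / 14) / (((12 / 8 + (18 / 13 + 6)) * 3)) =63037 / 9702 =6.50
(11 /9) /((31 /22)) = 242 /279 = 0.87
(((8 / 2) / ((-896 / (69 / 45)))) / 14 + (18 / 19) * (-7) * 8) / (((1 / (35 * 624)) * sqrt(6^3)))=-616417841 * sqrt(6) / 19152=-78838.20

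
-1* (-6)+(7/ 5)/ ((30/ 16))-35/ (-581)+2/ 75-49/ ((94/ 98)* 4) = -6948893/ 1170300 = -5.94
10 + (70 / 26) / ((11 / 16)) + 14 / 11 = 2172 / 143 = 15.19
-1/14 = -0.07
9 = 9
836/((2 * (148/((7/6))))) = 1463/444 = 3.30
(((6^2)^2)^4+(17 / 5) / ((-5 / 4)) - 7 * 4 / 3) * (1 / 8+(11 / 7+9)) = 30175800617123.64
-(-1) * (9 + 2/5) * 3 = 141/5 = 28.20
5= 5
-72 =-72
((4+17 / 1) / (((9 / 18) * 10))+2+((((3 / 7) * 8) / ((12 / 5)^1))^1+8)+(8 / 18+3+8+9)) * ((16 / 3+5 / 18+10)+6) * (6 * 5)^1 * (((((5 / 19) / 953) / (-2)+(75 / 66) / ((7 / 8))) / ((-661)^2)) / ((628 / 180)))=0.02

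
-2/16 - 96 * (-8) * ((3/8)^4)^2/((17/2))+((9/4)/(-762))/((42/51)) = -46180277/495222784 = -0.09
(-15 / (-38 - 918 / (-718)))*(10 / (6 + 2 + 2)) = 5385 / 13183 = 0.41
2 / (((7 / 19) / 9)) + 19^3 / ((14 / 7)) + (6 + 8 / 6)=146399 / 42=3485.69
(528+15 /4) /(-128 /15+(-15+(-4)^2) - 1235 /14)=-223335 /40214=-5.55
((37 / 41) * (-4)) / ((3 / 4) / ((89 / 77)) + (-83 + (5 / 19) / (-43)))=43046096 / 982104529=0.04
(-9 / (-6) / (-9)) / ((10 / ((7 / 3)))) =-7 / 180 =-0.04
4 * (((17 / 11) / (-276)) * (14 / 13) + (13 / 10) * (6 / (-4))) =-386003 / 49335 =-7.82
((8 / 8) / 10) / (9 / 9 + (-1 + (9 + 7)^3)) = 1 / 40960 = 0.00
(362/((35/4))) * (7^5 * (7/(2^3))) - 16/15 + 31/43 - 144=78466708/129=608269.05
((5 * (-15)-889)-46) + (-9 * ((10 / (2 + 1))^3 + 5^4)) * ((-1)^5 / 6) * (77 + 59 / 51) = 35161285 / 459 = 76604.11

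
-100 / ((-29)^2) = -100 / 841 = -0.12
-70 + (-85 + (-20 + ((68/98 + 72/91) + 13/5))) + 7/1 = -522069/3185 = -163.91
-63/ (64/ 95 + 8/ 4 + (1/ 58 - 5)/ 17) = -347130/ 13117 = -26.46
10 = 10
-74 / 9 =-8.22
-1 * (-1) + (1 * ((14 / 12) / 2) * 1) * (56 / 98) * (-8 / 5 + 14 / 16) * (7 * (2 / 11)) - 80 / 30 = -1303 / 660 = -1.97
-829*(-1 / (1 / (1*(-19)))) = -15751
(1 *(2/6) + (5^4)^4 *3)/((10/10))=1373291015626/3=457763671875.33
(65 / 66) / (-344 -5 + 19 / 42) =-455 / 161029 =-0.00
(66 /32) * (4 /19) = 33 /76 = 0.43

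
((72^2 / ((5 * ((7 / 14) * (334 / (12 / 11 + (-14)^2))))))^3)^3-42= 2861003812662623067393593111001233071047816073833590912448423702 / 465277922591983781666168818900390625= 6149021205915939076881472000.00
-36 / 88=-9 / 22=-0.41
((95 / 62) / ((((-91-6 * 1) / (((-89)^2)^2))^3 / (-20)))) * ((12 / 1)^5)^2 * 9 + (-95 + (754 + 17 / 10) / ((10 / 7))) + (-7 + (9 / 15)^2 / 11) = 5753224635251516236618340455118817847707 / 1244885972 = 4621487240320124867322660000000.00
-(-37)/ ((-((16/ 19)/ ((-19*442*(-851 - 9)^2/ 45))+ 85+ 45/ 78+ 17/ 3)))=-81870863295/ 201897066539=-0.41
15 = 15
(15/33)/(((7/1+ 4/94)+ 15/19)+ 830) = 4465/8230024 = 0.00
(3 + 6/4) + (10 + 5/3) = 97/6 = 16.17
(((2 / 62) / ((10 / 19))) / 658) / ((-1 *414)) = -19 / 84447720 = -0.00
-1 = -1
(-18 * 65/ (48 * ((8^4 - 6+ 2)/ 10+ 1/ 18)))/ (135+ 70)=-1755/ 6040612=-0.00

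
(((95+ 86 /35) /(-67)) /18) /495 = -379 /2321550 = -0.00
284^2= 80656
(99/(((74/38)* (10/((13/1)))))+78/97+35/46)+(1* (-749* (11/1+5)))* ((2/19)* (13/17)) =-119582412813/133313405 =-897.00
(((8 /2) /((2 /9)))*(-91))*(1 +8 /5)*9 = -191646 /5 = -38329.20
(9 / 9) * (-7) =-7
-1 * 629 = -629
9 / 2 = 4.50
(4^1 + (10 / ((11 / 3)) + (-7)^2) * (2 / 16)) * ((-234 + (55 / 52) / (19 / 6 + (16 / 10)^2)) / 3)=-1603163517 / 1965392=-815.70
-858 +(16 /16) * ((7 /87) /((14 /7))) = -149285 /174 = -857.96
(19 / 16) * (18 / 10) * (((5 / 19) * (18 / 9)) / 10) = 9 / 80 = 0.11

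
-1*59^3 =-205379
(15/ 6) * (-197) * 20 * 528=-5200800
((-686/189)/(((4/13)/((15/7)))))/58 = -455/1044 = -0.44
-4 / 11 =-0.36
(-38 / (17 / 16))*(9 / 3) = -1824 / 17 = -107.29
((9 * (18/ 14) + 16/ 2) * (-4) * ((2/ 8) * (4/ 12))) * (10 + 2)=-78.29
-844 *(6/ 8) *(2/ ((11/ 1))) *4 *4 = -20256/ 11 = -1841.45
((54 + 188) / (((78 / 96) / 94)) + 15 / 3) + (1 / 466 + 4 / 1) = 28006.54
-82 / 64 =-41 / 32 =-1.28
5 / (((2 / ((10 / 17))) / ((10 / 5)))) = 50 / 17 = 2.94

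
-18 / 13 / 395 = -18 / 5135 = -0.00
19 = 19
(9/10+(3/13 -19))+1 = -2193/130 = -16.87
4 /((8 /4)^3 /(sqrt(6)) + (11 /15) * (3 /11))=1.15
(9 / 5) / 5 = 9 / 25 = 0.36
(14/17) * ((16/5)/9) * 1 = 224/765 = 0.29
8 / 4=2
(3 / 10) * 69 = 207 / 10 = 20.70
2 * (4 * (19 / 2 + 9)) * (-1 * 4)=-592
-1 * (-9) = 9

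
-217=-217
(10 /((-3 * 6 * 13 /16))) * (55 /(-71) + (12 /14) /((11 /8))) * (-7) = -66160 /91377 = -0.72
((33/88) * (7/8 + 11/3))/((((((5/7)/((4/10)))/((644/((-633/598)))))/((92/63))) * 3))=-120684473/427275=-282.45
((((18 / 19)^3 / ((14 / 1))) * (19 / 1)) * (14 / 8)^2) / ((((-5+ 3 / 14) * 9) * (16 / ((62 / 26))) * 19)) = -123039 / 191174048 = -0.00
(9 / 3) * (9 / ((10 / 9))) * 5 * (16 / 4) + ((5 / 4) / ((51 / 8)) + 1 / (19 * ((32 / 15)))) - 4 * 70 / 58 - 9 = 424791049 / 899232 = 472.39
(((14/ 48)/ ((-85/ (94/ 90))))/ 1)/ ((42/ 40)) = -47/ 13770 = -0.00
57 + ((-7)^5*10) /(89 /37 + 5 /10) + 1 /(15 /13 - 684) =-22059212404 /381711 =-57790.35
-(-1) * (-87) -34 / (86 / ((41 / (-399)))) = -1491962 / 17157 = -86.96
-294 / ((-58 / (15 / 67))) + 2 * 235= 915415 / 1943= 471.13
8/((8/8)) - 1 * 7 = 1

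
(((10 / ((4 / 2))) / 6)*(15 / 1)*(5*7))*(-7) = -6125 / 2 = -3062.50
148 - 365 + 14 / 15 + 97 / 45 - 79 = -13181 / 45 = -292.91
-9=-9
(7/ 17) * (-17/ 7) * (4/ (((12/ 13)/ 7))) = -91/ 3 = -30.33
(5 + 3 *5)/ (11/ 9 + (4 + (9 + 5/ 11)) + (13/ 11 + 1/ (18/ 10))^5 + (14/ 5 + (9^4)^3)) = 475495024950/ 6714691975574348928253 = 0.00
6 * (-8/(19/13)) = -624/19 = -32.84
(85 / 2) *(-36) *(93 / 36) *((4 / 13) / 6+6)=-310930 / 13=-23917.69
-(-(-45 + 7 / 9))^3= -63044792 / 729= -86481.20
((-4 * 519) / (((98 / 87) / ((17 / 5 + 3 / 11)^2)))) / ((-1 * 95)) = 3684846024 / 14081375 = 261.68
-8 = -8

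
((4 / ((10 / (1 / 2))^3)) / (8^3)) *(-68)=-17 / 256000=-0.00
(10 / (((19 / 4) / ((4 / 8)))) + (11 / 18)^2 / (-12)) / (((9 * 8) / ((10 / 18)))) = 377305 / 47869056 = 0.01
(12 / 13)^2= 144 / 169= 0.85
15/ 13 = 1.15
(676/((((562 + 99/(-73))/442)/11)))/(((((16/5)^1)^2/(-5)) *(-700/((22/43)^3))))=199591748785/364446094768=0.55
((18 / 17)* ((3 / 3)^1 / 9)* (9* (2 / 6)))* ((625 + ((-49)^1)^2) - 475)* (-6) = -91836 / 17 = -5402.12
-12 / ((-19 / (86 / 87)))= 344 / 551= 0.62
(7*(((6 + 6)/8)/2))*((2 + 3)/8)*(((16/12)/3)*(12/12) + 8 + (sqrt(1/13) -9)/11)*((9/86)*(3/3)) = 945*sqrt(13)/393536 + 79275/30272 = 2.63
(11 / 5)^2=121 / 25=4.84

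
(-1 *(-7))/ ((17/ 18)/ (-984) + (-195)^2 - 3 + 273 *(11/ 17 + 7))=301104/ 1725310697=0.00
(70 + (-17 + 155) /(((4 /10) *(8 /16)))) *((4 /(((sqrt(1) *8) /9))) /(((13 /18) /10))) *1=615600 /13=47353.85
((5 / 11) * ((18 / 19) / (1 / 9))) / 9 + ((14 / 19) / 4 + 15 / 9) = 2.28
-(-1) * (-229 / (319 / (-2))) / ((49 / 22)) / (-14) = -458 / 9947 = -0.05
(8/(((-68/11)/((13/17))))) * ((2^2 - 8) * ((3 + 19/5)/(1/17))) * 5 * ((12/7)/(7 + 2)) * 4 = 36608/21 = 1743.24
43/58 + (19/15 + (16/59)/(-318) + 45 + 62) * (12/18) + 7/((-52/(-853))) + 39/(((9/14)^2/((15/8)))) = 77386559533/212198220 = 364.69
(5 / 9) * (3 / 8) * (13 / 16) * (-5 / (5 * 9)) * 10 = -325 / 1728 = -0.19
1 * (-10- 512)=-522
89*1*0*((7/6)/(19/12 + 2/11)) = 0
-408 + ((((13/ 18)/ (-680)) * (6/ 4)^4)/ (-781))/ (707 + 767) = -408.00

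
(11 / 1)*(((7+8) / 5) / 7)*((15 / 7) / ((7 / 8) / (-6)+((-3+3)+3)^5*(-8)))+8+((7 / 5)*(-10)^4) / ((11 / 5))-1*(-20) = 321492278988 / 50298941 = 6391.63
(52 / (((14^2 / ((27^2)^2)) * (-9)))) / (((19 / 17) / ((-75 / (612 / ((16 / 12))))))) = 2132325 / 931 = 2290.36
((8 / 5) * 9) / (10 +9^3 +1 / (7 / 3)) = 63 / 3235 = 0.02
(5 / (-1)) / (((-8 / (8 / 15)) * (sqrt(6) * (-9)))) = -sqrt(6) / 162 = -0.02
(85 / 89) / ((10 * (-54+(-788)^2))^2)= 17 / 686197817938000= 0.00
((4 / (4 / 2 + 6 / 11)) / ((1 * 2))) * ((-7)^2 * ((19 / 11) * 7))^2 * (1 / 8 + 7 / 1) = 345837639 / 176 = 1964986.59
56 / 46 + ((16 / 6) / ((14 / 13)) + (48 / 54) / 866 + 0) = 2318060 / 627417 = 3.69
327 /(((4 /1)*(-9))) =-109 /12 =-9.08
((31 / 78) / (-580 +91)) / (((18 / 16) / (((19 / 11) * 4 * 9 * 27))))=-28272 / 23309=-1.21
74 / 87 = 0.85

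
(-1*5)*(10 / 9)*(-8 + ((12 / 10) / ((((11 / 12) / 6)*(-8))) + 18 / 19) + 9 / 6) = 68285 / 1881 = 36.30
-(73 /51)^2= -5329 /2601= -2.05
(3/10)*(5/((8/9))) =27/16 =1.69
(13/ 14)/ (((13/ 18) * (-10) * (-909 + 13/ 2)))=9/ 63175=0.00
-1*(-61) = 61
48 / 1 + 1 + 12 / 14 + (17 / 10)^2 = 36923 / 700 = 52.75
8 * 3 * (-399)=-9576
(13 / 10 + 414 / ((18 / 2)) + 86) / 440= 1333 / 4400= 0.30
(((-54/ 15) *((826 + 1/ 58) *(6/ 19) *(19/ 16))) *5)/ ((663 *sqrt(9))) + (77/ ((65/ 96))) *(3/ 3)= 28435413/ 256360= 110.92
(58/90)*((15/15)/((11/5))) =29/99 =0.29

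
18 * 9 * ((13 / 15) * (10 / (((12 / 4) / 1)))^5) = 520000 / 9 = 57777.78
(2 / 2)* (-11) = -11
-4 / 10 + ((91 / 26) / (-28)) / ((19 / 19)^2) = -21 / 40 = -0.52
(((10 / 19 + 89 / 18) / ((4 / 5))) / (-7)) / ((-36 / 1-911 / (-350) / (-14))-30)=1637125 / 110914362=0.01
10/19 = 0.53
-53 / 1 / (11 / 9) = -477 / 11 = -43.36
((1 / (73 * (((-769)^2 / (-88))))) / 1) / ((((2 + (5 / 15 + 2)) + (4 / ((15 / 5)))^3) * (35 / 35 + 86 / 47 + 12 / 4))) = -55836 / 1070470446341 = -0.00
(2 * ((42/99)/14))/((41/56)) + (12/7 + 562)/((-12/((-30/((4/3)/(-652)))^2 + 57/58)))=-11106874134061567/1098636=-10109694324.65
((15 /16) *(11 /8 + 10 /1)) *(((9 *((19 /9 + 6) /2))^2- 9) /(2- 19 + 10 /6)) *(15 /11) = -325122525 /259072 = -1254.95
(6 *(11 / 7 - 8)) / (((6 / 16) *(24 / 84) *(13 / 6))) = -2160 / 13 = -166.15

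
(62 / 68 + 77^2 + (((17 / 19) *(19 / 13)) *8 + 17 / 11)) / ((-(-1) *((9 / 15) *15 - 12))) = -1980.64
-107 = -107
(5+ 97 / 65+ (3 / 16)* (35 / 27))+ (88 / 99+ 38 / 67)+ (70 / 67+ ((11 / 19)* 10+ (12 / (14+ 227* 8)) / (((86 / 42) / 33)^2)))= 22482101279879 / 1343912515920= 16.73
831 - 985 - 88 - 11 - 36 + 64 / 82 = -11817 / 41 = -288.22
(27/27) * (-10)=-10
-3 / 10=-0.30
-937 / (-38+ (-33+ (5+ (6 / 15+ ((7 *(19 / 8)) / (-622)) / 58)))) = 1352128480 / 94664089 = 14.28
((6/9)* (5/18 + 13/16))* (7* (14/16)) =7693/1728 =4.45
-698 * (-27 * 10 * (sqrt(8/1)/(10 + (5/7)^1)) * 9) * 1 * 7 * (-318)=-3523900464 * sqrt(2)/5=-996709565.73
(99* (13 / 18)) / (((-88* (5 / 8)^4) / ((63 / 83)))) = -4.04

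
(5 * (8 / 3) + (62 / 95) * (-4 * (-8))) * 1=9752 / 285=34.22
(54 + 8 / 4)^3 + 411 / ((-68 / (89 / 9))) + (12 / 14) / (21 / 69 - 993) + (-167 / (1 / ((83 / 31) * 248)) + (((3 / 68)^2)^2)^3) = 18942669909754905719423207655455 / 292920805901234828677742592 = 64668.23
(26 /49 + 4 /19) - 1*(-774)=721284 /931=774.74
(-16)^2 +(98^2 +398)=10258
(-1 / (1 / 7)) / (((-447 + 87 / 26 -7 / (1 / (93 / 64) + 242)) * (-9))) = -1026935 / 585814221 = -0.00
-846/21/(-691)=282/4837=0.06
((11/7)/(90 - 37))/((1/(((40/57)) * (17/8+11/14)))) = 0.06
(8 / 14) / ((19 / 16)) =64 / 133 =0.48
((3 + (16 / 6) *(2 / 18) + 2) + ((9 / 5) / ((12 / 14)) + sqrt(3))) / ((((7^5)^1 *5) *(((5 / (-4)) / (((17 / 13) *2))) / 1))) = -135796 / 737407125 - 136 *sqrt(3) / 5462275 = -0.00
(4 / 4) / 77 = 0.01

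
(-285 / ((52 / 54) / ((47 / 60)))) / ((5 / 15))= -72333 / 104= -695.51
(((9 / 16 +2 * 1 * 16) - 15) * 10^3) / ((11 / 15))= 526875 / 22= 23948.86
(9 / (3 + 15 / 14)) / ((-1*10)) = -21 / 95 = -0.22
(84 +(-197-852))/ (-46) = 965/ 46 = 20.98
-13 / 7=-1.86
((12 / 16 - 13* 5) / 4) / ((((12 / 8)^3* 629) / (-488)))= 62708 / 16983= 3.69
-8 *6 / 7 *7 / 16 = -3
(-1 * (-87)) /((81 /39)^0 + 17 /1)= 29 /6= 4.83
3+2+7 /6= 37 /6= 6.17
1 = 1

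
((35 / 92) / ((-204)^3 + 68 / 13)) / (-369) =455 / 3746690166672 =0.00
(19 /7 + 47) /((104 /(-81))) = -7047 /182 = -38.72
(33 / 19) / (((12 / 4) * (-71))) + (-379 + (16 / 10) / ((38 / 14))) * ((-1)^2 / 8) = -2552819 / 53960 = -47.31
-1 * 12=-12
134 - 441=-307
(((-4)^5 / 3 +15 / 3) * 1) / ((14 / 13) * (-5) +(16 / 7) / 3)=91819 / 1262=72.76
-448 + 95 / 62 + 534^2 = 17651991 / 62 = 284709.53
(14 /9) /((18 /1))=7 /81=0.09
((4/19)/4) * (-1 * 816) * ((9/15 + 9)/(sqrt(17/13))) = -2304 * sqrt(221)/95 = -360.54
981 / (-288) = -109 / 32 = -3.41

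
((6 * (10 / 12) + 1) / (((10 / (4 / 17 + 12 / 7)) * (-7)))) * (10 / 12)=-116 / 833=-0.14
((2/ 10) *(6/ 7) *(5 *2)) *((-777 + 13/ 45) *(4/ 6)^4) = -2236928/ 8505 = -263.01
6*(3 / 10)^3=81 / 500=0.16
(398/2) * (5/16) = 995/16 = 62.19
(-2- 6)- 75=-83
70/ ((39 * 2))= 35/ 39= 0.90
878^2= 770884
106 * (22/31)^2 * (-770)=-39504080/961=-41107.26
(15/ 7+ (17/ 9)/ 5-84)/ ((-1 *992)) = 0.08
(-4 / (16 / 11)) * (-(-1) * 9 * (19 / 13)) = -1881 / 52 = -36.17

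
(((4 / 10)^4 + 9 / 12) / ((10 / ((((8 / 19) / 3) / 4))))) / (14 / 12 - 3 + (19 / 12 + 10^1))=1939 / 6946875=0.00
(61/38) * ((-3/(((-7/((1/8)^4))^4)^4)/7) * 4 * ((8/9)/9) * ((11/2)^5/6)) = -0.00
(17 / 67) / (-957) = -0.00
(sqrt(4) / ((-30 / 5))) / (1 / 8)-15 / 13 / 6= -223 / 78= -2.86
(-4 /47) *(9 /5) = -36 /235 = -0.15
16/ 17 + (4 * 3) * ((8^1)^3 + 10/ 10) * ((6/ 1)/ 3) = 209320/ 17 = 12312.94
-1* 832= -832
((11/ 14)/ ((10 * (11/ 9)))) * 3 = 27/ 140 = 0.19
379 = 379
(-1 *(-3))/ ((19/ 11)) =1.74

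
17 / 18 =0.94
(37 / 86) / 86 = 37 / 7396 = 0.01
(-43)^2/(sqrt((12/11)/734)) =1849*sqrt(24222)/6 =47961.27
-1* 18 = -18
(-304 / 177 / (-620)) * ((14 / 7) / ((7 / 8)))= 1216 / 192045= 0.01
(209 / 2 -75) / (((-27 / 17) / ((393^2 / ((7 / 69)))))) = -395887109 / 14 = -28277650.64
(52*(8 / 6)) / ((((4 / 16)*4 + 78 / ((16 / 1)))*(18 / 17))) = 14144 / 1269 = 11.15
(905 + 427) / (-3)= -444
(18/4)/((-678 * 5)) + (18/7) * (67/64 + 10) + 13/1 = 748601/18080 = 41.40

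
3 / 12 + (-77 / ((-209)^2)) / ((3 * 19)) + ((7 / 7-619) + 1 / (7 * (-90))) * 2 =-117477792941 / 95065740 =-1235.75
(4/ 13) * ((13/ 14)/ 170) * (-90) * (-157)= 23.75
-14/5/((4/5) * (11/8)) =-28/11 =-2.55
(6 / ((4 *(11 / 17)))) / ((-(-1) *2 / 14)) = 357 / 22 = 16.23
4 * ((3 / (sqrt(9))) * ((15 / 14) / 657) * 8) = 80 / 1533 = 0.05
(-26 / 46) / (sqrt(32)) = -13 * sqrt(2) / 184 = -0.10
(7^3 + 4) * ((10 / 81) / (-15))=-2.86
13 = 13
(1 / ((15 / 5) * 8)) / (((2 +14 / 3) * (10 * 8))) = 1 / 12800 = 0.00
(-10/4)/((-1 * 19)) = 5/38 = 0.13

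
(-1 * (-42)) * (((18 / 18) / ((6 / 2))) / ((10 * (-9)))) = -7 / 45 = -0.16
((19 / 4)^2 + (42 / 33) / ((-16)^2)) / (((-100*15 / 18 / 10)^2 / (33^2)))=1132461 / 3200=353.89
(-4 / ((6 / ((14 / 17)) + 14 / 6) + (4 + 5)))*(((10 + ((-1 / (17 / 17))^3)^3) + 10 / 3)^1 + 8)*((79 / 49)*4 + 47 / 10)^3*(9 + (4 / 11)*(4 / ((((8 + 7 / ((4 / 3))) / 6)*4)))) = -53138416774457781 / 957801517750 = -55479.57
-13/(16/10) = -65/8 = -8.12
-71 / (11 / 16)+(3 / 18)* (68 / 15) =-50746 / 495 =-102.52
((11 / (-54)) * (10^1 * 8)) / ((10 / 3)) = -44 / 9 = -4.89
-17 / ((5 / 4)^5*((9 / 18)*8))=-4352 / 3125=-1.39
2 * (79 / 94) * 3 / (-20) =-237 / 940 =-0.25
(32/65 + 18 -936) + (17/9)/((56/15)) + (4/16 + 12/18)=-10003649/10920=-916.09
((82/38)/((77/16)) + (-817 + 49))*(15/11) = -16843920/16093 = -1046.66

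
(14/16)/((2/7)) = 49/16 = 3.06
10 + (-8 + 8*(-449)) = -3590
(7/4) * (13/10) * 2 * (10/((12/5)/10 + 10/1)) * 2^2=2275/128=17.77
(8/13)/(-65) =-8/845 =-0.01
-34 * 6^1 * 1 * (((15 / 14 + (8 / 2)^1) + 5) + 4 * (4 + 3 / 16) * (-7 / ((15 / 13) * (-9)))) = -1372733 / 315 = -4357.88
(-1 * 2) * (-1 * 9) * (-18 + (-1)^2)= -306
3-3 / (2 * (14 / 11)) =51 / 28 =1.82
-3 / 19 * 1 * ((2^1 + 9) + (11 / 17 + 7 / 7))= -645 / 323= -2.00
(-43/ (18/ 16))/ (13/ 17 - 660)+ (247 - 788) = -54561035/ 100863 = -540.94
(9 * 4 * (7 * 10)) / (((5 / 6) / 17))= 51408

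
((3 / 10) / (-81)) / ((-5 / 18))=1 / 75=0.01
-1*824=-824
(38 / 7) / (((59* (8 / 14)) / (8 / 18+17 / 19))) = 229 / 1062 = 0.22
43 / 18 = 2.39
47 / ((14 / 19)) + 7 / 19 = 17065 / 266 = 64.15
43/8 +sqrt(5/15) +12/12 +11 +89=sqrt(3)/3 +851/8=106.95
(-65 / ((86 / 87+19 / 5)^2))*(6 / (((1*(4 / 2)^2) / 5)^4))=-23061796875 / 555377792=-41.52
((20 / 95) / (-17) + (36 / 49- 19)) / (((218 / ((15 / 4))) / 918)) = -288.63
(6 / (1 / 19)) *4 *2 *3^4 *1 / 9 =8208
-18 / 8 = -9 / 4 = -2.25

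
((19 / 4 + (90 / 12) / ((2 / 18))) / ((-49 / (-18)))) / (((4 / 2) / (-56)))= -5202 / 7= -743.14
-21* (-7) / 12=49 / 4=12.25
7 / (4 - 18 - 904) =-7 / 918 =-0.01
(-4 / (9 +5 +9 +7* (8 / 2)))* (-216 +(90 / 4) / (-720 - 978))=81509 / 4811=16.94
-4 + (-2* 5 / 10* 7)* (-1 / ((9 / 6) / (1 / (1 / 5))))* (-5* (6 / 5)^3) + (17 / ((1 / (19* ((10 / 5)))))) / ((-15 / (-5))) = 146 / 15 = 9.73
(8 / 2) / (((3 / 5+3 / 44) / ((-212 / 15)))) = -37312 / 441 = -84.61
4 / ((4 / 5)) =5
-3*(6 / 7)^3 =-648 / 343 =-1.89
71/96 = 0.74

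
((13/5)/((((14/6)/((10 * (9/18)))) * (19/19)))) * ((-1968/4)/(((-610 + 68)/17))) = 163098/1897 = 85.98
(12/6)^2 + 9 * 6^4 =11668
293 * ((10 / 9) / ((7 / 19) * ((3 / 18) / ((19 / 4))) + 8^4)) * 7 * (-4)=-14808220 / 6653973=-2.23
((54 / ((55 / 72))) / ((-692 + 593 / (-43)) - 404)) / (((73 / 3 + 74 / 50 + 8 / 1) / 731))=-76382190 / 55467709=-1.38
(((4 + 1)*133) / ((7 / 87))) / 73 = 8265 / 73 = 113.22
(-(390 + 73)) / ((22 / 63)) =-29169 / 22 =-1325.86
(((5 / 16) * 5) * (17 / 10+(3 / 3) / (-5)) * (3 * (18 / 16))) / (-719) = -2025 / 184064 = -0.01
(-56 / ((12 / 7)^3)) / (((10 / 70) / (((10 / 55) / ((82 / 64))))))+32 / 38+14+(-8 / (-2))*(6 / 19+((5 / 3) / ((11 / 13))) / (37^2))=1605603622 / 316735947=5.07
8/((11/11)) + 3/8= 67/8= 8.38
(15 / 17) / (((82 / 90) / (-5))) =-4.84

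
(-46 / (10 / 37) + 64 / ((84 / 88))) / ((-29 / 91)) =140803 / 435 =323.69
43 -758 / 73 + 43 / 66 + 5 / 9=488885 / 14454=33.82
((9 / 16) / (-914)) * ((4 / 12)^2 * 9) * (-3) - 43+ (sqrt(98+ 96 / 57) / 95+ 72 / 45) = -3027033 / 73120+ sqrt(35986) / 1805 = -41.29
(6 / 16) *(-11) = -33 / 8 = -4.12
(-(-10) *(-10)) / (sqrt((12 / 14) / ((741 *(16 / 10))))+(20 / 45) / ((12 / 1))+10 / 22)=-29989159200 / 146980411+17641800 *sqrt(8645) / 146980411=-192.88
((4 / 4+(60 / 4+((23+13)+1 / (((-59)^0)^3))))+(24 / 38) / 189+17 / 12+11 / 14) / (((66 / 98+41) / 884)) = 408910775 / 349182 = 1171.05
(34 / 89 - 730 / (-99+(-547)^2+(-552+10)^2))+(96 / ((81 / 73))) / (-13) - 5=-104406138340 / 9260395443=-11.27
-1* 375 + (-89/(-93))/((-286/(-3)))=-3324661/8866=-374.99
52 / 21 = 2.48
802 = 802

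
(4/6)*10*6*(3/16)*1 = 15/2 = 7.50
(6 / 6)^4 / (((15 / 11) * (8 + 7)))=11 / 225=0.05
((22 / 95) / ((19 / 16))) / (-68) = -88 / 30685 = -0.00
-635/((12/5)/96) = -25400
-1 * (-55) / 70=0.79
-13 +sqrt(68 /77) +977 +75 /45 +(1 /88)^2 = 966.61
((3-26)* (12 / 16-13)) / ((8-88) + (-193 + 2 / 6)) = -3381 / 3272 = -1.03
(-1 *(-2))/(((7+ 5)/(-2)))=-1/3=-0.33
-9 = -9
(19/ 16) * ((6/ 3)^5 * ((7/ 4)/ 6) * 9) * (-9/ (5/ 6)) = -10773/ 10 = -1077.30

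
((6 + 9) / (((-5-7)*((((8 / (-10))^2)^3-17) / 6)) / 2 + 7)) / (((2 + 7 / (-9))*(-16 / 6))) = -6328125 / 32639552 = -0.19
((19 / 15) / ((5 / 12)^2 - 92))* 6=-5472 / 66115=-0.08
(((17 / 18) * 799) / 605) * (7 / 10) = 95081 / 108900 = 0.87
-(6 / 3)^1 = -2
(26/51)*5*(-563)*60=-1463800/17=-86105.88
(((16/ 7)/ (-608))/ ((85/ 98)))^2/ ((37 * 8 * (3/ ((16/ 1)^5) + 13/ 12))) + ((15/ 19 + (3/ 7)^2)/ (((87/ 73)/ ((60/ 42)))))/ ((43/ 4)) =15263974314064138064/ 140666853194210794325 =0.11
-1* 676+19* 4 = -600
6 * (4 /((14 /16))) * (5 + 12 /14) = 7872 /49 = 160.65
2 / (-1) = -2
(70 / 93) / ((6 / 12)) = 140 / 93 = 1.51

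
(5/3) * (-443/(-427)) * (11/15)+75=293098/3843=76.27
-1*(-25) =25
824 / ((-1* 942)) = -412 / 471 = -0.87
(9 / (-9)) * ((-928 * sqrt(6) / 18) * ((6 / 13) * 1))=928 * sqrt(6) / 39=58.29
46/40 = 23/20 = 1.15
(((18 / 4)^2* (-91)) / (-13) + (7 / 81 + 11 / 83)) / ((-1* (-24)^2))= -3817829 / 15489792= -0.25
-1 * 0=0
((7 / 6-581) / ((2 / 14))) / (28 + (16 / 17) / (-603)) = -83214201 / 574024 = -144.97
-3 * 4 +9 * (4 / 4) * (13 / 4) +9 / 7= 519 / 28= 18.54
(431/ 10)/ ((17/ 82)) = 17671/ 85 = 207.89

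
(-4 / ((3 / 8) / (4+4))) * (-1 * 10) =2560 / 3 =853.33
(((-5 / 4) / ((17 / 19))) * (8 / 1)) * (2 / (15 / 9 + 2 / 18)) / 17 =-855 / 1156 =-0.74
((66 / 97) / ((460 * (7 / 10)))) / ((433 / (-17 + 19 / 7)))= -3300 / 47335127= -0.00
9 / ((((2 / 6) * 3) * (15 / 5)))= 3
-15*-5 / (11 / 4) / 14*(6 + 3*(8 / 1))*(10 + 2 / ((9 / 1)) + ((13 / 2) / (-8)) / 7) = 1273375 / 2156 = 590.62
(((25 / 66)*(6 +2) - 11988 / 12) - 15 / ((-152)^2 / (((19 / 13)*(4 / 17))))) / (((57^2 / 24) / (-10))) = 73.57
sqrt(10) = 3.16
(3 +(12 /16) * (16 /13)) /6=17 /26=0.65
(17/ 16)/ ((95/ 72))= 153/ 190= 0.81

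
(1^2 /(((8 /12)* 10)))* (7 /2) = 21 /40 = 0.52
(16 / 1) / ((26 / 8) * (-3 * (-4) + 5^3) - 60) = 64 / 1541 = 0.04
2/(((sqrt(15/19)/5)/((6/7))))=4 * sqrt(285)/7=9.65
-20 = -20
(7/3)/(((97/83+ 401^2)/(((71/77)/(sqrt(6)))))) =83*sqrt(6)/37220040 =0.00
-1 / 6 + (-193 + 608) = 2489 / 6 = 414.83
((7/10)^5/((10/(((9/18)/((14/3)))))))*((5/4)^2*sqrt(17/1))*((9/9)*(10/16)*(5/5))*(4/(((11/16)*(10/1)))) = 7203*sqrt(17)/7040000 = 0.00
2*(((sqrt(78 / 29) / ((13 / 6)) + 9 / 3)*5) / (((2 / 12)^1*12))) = 30*sqrt(2262) / 377 + 15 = 18.78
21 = 21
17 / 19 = 0.89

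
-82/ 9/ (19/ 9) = -82/ 19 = -4.32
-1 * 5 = -5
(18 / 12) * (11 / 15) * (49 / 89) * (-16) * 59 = -254408 / 445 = -571.70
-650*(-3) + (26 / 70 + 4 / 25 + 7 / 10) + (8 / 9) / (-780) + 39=244499791 / 122850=1990.23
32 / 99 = 0.32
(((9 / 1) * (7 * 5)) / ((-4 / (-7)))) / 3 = 735 / 4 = 183.75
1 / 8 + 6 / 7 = 55 / 56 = 0.98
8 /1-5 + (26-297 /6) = -41 /2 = -20.50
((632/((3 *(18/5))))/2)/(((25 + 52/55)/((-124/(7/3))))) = -59.93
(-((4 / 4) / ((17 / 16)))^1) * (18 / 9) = -32 / 17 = -1.88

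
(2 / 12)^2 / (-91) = -1 / 3276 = -0.00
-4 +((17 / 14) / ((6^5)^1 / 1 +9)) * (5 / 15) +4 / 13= -3.69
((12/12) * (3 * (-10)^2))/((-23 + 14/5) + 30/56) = -42000/2753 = -15.26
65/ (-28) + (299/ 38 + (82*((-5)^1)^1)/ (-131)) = 604701/ 69692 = 8.68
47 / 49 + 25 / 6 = 1507 / 294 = 5.13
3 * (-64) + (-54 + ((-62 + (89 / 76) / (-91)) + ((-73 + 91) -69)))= -2482933 / 6916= -359.01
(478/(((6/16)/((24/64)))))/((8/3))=179.25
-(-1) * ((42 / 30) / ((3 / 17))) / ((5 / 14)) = 1666 / 75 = 22.21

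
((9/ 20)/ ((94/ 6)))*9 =243/ 940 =0.26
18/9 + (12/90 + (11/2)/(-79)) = 4891/2370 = 2.06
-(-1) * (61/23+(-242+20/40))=-10987/46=-238.85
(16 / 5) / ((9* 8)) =2 / 45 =0.04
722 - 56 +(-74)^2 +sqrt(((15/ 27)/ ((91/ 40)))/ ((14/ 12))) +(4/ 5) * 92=20 * sqrt(39)/ 273 +31078/ 5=6216.06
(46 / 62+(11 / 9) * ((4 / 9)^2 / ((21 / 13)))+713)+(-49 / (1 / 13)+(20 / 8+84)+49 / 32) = 2504602291 / 15186528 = 164.92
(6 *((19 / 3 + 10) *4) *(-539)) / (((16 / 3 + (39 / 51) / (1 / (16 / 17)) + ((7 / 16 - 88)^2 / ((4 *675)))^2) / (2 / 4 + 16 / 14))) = -24588.59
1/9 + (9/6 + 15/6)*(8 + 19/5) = 2129/45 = 47.31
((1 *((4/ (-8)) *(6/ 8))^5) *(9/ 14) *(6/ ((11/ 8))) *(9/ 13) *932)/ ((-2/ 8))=13758417/ 256256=53.69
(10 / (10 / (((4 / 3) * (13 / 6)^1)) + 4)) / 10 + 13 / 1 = 1274 / 97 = 13.13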